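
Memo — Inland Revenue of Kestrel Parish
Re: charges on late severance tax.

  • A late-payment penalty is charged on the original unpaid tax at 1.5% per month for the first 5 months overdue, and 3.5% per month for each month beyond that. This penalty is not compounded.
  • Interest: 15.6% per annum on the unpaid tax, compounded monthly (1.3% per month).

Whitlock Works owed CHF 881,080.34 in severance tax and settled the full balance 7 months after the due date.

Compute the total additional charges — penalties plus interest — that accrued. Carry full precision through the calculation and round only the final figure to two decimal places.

CHF 211,130.55

Penalty, months 1–5: 5 × 1.5% × CHF 881,080.34 = CHF 66,081.03…
Penalty, months 6–7: 2 × 3.5% × CHF 881,080.34 = CHF 61,675.62…
Interest: CHF 881,080.34 × ((1 + 0.013)^7 − 1) = CHF 881,080.34 × 0.0946269… = CHF 83,373.9034…
Penalties + interest = CHF 127,756.6493 + CHF 83,373.9034… = CHF 211,130.55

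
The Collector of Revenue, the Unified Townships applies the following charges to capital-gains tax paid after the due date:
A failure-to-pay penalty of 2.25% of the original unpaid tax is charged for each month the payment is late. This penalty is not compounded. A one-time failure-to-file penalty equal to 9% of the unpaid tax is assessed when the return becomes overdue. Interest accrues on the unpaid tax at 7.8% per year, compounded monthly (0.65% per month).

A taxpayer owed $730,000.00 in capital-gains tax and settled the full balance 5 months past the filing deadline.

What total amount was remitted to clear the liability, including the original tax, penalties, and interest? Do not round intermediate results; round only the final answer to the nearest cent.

$901,860.44

Failure-to-file penalty: 9% × $730,000.00 = $65,700.00
Failure-to-pay penalty = 2.25% × $730,000.00 × 5 mo = $82,125.00
Interest: $730,000.00 × ((1 + 0.0065)^5 − 1) = $730,000.00 × 0.0329253… = $24,035.4363…
Total = $730,000.00 + $147,825.0000 + $24,035.4363… = $901,860.44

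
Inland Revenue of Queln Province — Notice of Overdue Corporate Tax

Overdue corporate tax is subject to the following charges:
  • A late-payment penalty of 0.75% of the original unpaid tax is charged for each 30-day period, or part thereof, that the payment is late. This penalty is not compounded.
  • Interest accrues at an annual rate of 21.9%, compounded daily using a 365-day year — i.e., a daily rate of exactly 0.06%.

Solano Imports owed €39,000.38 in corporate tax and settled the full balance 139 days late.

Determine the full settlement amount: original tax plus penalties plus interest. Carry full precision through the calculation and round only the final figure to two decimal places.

€43,853.95

Penalty periods: ⌈139/30⌉ = 5; penalty = 5 × 0.75% × €39,000.38 = €1,462.51…
Interest: €39,000.38 × ((1 + 0.0006)^139 − 1) = €39,000.38 × 0.08694933… = €3,391.0568…
Total = €39,000.38 + €1,462.5143… + €3,391.0568… = €43,853.95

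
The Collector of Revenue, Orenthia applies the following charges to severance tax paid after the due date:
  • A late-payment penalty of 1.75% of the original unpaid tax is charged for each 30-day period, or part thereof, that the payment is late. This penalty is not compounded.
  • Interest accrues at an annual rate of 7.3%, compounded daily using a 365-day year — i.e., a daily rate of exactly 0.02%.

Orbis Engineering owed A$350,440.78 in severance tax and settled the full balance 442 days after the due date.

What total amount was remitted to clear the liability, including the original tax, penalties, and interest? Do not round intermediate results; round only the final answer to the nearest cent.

Penalty periods: ⌈442/30⌉ = 15; penalty = 15 × 1.75% × A$350,440.78 = A$91,990.70…
Interest: A$350,440.78 × ((1 + 0.0002)^442 − 1) = A$350,440.78 × 0.09241535… = A$32,386.1070…
Total = A$350,440.78 + A$91,990.7048… + A$32,386.1070… = A$474,817.59

A$474,817.59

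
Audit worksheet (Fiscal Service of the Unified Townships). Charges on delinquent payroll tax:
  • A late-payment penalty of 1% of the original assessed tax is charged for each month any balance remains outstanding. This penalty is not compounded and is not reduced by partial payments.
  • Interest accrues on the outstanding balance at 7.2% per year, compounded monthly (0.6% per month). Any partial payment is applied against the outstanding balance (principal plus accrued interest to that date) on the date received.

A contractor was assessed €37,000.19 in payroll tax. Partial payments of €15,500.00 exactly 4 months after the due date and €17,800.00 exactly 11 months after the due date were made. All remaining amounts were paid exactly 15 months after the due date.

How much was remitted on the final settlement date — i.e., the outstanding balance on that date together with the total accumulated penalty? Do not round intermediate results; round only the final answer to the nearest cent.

€11,238.49

Balance at month 4: €37,000.1900 × (1 + 0.006)^4 = €37,896.2186…
After €15,500.00 payment: €37,896.2186… − €15,500.00 = €22,396.2186…
Balance at month 11: €22,396.2186… × (1 + 0.006)^7 = €23,353.9617…
After €17,800.00 payment: €23,353.9617… − €17,800.00 = €5,553.9617…
Balance at month 15: €5,553.9617… × (1 + 0.006)^4 = €5,688.4612…
Penalty: 15 × 1% × €37,000.19 = €5,550.03…
Final settlement = outstanding balance + penalty = €5,688.4612… + €5,550.03… = €11,238.49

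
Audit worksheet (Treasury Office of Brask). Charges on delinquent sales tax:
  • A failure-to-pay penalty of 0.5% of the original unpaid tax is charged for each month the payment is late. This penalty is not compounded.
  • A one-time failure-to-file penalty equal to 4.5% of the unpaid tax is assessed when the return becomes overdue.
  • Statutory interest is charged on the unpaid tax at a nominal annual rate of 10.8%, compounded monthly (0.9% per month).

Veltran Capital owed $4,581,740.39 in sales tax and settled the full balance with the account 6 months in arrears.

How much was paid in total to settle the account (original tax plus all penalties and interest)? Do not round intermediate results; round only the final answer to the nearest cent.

$5,178,418.97

Failure-to-file penalty: 4.5% × $4,581,740.39 = $206,178.32…
Failure-to-pay penalty: 6 × 0.5% × $4,581,740.39 = $137,452.21…
Interest: $4,581,740.39 × ((1 + 0.009)^6 − 1) = $4,581,740.39 × 0.0552297… = $253,048.0499…
Total = $4,581,740.39 + $343,630.5293… + $253,048.0499… = $5,178,418.97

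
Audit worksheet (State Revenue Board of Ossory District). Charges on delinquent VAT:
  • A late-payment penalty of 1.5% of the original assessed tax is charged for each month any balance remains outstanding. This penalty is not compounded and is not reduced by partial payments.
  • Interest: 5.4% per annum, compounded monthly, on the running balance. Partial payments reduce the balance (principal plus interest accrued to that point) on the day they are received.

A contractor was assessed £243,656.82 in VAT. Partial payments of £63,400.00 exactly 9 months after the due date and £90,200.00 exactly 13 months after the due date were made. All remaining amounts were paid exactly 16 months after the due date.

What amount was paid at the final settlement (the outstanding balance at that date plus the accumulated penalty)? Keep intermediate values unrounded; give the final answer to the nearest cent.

Monthly rate = 5.4% ÷ 12 = 0.45%
Balance at month 9: £243,656.8200 × (1 + 0.0045)^9 = £253,704.4247…
After £63,400.00 payment: £253,704.4247… − £63,400.00 = £190,304.4247…
Balance at month 13: £190,304.4247… × (1 + 0.0045)^4 = £193,753.0958…
After £90,200.00 payment: £193,753.0958… − £90,200.00 = £103,553.0958…
Balance at month 16: £103,553.0958… × (1 + 0.0045)^3 = £104,957.3629…
Penalty: 16 × 1.5% × £243,656.82 = £58,477.64…
Final settlement = outstanding balance + penalty = £104,957.3629… + £58,477.64… = £163,435.00

£163,435.00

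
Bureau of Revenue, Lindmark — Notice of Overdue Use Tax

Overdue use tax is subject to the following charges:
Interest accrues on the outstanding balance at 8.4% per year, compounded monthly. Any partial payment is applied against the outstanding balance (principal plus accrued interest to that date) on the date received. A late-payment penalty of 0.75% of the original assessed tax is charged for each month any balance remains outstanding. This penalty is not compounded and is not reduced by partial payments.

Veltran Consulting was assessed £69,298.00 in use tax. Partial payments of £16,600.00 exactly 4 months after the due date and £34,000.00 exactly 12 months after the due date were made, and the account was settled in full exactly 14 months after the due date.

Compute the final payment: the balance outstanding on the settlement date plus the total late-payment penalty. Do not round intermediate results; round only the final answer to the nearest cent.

£31,406.35

Monthly rate = 8.4% ÷ 12 = 0.7%
Balance at month 4: £69,298.0000 × (1 + 0.007)^4 = £71,258.8129…
After £16,600.00 payment: £71,258.8129… − £16,600.00 = £54,658.8129…
Balance at month 12: £54,658.8129… × (1 + 0.007)^8 = £57,795.7574…
After £34,000.00 payment: £57,795.7574… − £34,000.00 = £23,795.7574…
Balance at month 14: £23,795.7574… × (1 + 0.007)^2 = £24,130.0640…
Penalty: 14 × 0.75% × £69,298.00 = £7,276.29
Final settlement = outstanding balance + penalty = £24,130.0640… + £7,276.29 = £31,406.35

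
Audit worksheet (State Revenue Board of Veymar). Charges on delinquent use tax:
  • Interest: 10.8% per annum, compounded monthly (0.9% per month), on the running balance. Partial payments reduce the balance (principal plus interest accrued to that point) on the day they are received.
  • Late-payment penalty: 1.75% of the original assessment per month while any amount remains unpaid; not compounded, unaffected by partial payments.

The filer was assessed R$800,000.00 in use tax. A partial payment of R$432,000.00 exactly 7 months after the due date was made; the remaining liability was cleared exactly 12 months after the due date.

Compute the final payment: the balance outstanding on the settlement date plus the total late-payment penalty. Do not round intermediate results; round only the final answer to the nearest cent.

Balance at month 7: R$800,000.0000 × (1 + 0.009)^7 = R$851,781.3967…
After R$432,000.00 payment: R$851,781.3967… − R$432,000.00 = R$419,781.3967…
Balance at month 12: R$419,781.3967… × (1 + 0.009)^5 = R$439,014.6565…
Penalty: 12 × 1.75% × R$800,000.00 = R$168,000.00
Final settlement = outstanding balance + penalty = R$439,014.6565… + R$168,000.00 = R$607,014.66

R$607,014.66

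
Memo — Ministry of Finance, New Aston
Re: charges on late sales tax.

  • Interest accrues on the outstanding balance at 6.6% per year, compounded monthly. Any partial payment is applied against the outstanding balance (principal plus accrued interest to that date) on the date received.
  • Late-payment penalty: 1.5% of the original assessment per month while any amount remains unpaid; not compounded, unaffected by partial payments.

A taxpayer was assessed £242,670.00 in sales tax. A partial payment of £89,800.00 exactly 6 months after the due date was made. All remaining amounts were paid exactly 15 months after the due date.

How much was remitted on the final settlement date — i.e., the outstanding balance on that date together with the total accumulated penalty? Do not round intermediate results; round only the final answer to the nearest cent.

Monthly rate = 6.6% ÷ 12 = 0.55%
Balance at month 6: £242,670.0000 × (1 + 0.0055)^6 = £250,789.0323…
After £89,800.00 payment: £250,789.0323… − £89,800.00 = £160,989.0323…
Balance at month 15: £160,989.0323… × (1 + 0.0055)^9 = £169,135.5751…
Penalty: 15 × 1.5% × £242,670.00 = £54,600.75
Final settlement = outstanding balance + penalty = £169,135.5751… + £54,600.75 = £223,736.33

£223,736.33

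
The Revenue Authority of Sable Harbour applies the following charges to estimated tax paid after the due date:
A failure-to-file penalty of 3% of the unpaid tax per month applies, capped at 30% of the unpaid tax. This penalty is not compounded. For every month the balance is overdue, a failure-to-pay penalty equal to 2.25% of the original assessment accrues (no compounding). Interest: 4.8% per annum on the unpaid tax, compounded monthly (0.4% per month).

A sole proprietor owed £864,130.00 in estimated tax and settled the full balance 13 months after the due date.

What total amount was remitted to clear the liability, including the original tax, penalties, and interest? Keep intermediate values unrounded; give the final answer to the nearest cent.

£1,422,156.20

Failure-to-file: 13 × 3% × £864,130.00 = £337,010.70, capped at 30% × £864,130.00 = £259,239.00
Failure-to-pay penalty = 2.25% × £864,130.00 × 13 mo = £252,758.03…
Interest: £864,130.00 × ((1 + 0.004)^13 − 1) = £864,130.00 × 0.0532665… = £46,029.1706…
Total = £864,130.00 + £511,997.0250 + £46,029.1706… = £1,422,156.20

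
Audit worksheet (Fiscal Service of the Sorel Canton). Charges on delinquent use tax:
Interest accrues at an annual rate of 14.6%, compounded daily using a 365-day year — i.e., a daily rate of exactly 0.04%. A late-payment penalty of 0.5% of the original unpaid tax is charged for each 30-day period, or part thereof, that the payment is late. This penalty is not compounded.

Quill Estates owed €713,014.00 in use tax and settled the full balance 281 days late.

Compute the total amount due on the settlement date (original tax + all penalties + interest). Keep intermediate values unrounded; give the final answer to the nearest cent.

Penalty periods: ⌈281/30⌉ = 10; penalty = 10 × 0.5% × €713,014.00 = €35,650.70
Interest: €713,014.00 × ((1 + 0.0004)^281 − 1) = €713,014.00 × 0.11893521… = €84,802.4684…
Total = €713,014.00 + €35,650.7000 + €84,802.4684… = €833,467.17

€833,467.17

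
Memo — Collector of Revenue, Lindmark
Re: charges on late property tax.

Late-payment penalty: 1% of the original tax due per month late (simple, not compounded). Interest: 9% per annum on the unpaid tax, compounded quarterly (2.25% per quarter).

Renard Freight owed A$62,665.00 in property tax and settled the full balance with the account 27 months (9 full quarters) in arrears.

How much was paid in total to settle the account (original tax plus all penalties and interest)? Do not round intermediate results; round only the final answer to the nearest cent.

A$93,478.31

Late-payment penalty: 27 × 1% × A$62,665.00 = A$16,919.55
Interest: A$62,665.00 × ((1 + 0.0225)^9 − 1) = A$62,665.00 × 0.2217148… = A$13,893.7606…
Total = A$62,665.00 + A$16,919.5500 + A$13,893.7606… = A$93,478.31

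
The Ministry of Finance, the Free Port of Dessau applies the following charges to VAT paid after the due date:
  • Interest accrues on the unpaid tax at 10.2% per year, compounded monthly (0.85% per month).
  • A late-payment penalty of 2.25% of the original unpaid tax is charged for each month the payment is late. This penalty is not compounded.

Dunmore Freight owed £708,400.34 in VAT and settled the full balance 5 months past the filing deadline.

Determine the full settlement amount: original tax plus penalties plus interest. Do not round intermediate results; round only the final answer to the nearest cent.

£818,718.58

Late-payment penalty = 2.25% × £708,400.34 × 5 mo = £79,695.04…
Interest: £708,400.34 × ((1 + 0.0085)^5 − 1) = £708,400.34 × 0.0432287… = £30,623.2027…
Total = £708,400.34 + £79,695.0383… + £30,623.2027… = £818,718.58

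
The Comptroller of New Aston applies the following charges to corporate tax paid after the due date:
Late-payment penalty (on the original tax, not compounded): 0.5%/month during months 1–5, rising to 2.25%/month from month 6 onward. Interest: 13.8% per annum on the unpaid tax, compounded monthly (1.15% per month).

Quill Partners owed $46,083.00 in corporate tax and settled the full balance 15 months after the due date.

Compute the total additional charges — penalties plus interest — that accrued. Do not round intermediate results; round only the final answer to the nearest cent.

$20,143.01

Penalty, months 1–5: 5 × 0.5% × $46,083.00 = $1,152.08…
Penalty, months 6–15: 10 × 2.25% × $46,083.00 = $10,368.68…
Interest: $46,083.00 × ((1 + 0.0115)^15 − 1) = $46,083.00 × 0.1871027… = $8,622.2555…
Penalties + interest = $11,520.7500 + $8,622.2555… = $20,143.01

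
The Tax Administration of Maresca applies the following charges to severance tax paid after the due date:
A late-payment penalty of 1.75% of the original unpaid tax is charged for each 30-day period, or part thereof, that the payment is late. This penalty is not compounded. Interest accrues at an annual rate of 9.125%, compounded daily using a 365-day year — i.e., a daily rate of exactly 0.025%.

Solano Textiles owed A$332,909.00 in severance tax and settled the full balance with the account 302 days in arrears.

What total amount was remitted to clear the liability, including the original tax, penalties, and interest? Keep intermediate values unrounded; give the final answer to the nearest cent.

A$423,098.39

Penalty periods: ⌈302/30⌉ = 11; penalty = 11 × 1.75% × A$332,909.00 = A$64,084.98…
Interest: A$332,909.00 × ((1 + 0.00025)^302 − 1) = A$332,909.00 × 0.07841305… = A$26,104.4107…
Total = A$332,909.00 + A$64,084.9825 + A$26,104.4107… = A$423,098.39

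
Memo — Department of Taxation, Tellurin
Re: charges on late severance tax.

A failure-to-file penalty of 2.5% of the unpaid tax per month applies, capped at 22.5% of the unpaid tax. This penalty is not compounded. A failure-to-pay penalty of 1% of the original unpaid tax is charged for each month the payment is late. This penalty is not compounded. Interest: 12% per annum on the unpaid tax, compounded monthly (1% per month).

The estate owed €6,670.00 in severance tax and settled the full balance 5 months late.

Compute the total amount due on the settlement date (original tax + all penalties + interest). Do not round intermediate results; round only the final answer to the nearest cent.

Failure-to-file: 5 × 2.5% × €6,670.00 = €833.75 (under the 22.5% cap)
Failure-to-pay penalty = 1% × €6,670.00 × 5 mo = €333.50
Interest: €6,670.00 × ((1 + 0.01)^5 − 1) = €6,670.00 × 0.0510101… = €340.2370…
Total = €6,670.00 + €1,167.2500 + €340.2370… = €8,177.49

€8,177.49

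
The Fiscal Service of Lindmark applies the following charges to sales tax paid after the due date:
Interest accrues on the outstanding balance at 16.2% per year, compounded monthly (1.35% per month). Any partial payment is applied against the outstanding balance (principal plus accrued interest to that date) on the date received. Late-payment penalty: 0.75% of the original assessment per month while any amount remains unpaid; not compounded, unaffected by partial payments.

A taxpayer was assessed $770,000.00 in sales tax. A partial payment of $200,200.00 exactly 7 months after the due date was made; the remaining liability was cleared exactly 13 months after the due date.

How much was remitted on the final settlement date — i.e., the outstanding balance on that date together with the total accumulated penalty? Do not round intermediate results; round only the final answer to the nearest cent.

Balance at month 7: $770,000.0000 × (1 + 0.0135)^7 = $845,779.1920…
After $200,200.00 payment: $845,779.1920… − $200,200.00 = $645,579.1920…
Balance at month 13: $645,579.1920… × (1 + 0.0135)^6 = $699,668.0494…
Penalty: 13 × 0.75% × $770,000.00 = $75,075.00
Final settlement = outstanding balance + penalty = $699,668.0494… + $75,075.00 = $774,743.05

$774,743.05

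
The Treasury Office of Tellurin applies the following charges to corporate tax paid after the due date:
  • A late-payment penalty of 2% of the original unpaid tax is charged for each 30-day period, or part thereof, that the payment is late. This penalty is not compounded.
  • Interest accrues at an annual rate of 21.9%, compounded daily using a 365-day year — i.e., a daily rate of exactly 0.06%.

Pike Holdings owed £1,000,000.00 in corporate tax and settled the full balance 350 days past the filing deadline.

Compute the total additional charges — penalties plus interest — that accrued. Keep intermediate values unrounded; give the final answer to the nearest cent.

Penalty periods: ⌈350/30⌉ = 12; penalty = 12 × 2% × £1,000,000.00 = £240,000.00
Interest: £1,000,000.00 × ((1 + 0.0006)^350 − 1) = £1,000,000.00 × 0.23360037… = £233,600.3718…
Penalties + interest = £240,000.0000 + £233,600.3718… = £473,600.37

£473,600.37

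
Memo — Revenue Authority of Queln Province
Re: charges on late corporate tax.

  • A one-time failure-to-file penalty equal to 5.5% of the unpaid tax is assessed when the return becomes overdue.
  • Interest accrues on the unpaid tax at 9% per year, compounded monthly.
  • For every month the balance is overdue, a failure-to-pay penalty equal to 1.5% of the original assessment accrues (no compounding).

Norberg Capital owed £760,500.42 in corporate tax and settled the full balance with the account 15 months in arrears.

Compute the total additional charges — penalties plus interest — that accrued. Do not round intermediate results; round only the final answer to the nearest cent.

Failure-to-file penalty: 5.5% × £760,500.42 = £41,827.52…
Failure-to-pay penalty = 1.5% × £760,500.42 × 15 mo = £171,112.59…
Interest (9%/yr ÷ 12 = 0.75%/month): £760,500.42 × ((1 + 0.0075)^15 − 1) = £90,197.3227…
Penalties + interest = £212,940.1176 + £90,197.3227… = £303,137.44

£303,137.44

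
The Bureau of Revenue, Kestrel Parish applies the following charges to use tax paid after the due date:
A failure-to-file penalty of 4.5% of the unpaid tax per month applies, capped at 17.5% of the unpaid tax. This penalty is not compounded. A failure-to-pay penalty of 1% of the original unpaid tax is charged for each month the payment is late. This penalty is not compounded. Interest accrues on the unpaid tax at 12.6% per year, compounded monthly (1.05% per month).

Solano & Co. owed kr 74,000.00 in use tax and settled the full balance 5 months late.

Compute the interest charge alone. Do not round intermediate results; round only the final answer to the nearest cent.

Interest: kr 74,000.00 × ((1 + 0.0105)^5 − 1) = kr 74,000.00 × 0.0536141… = kr 3,967.4461…

kr 3,967.45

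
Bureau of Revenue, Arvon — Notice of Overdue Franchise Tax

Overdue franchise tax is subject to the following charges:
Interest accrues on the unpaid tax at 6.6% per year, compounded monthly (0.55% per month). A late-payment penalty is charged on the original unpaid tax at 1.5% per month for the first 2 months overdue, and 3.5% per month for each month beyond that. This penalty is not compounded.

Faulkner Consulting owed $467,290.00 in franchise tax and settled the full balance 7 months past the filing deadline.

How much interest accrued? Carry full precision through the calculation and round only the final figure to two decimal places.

$18,290.25

Interest: $467,290.00 × ((1 + 0.0055)^7 − 1) = $467,290.00 × 0.0391411… = $18,290.2471…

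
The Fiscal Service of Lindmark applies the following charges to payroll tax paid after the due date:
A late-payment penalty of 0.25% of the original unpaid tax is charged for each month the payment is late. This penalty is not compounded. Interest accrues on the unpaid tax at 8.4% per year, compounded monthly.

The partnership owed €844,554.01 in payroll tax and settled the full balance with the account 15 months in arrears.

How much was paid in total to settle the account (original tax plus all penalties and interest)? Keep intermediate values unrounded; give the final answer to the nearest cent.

Late-payment penalty = 0.25% × €844,554.01 × 15 mo = €31,670.78…
Interest (8.4%/yr ÷ 12 = 0.7%/month): €844,554.01 × ((1 + 0.007)^15 − 1) = €93,158.0178…
Total = €844,554.01 + €31,670.7754… + €93,158.0178… = €969,382.80

€969,382.80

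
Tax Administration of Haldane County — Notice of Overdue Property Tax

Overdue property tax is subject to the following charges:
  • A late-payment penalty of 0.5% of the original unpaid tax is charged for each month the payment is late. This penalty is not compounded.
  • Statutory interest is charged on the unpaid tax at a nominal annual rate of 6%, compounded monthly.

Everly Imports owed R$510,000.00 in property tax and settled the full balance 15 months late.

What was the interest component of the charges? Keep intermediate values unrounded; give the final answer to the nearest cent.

R$39,618.20

Interest (6%/yr ÷ 12 = 0.5%/month): R$510,000.00 × ((1 + 0.005)^15 − 1) = R$39,618.1962…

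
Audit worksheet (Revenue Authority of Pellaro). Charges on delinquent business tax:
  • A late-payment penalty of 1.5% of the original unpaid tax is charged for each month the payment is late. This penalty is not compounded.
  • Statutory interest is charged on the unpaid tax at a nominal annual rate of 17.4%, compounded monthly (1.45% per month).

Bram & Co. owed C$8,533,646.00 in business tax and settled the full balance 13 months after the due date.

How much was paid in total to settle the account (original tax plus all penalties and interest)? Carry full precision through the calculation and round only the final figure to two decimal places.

C$11,953,964.21

Late-payment penalty = 1.5% × C$8,533,646.00 × 13 mo = C$1,664,060.97
Interest: C$8,533,646.00 × ((1 + 0.0145)^13 − 1) = C$8,533,646.00 × 0.2058039… = C$1,756,257.2396…
Total = C$8,533,646.00 + C$1,664,060.9700 + C$1,756,257.2396… = C$11,953,964.21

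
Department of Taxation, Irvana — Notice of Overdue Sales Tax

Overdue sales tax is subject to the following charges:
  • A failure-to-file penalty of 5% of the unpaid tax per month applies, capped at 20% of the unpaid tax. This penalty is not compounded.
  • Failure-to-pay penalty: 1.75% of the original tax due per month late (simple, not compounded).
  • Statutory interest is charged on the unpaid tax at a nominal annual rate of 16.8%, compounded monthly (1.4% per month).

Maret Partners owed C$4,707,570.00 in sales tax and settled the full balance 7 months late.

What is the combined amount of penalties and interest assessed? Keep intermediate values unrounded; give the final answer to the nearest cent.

Failure-to-file: 7 × 5% × C$4,707,570.00 = C$1,647,649.50, capped at 20% × C$4,707,570.00 = C$941,514.00
Failure-to-pay penalty = 1.75% × C$4,707,570.00 × 7 mo = C$576,677.33…
Interest: C$4,707,570.00 × ((1 + 0.014)^7 − 1) = C$4,707,570.00 × 0.1022134… = C$481,176.7162…
Penalties + interest = C$1,518,191.3250 + C$481,176.7162… = C$1,999,368.04

C$1,999,368.04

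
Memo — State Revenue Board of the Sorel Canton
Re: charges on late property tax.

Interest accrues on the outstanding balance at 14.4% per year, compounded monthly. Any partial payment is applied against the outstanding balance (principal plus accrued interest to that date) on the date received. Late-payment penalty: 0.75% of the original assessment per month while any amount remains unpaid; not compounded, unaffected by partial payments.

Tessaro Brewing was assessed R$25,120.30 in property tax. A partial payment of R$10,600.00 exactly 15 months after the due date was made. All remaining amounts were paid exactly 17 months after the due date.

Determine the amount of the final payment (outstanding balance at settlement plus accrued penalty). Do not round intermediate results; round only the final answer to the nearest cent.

R$23,114.51

Monthly rate = 14.4% ÷ 12 = 1.2%
Balance at month 15: R$25,120.3000 × (1 + 0.012)^15 = R$30,042.2537…
After R$10,600.00 payment: R$30,042.2537… − R$10,600.00 = R$19,442.2537…
Balance at month 17: R$19,442.2537… × (1 + 0.012)^2 = R$19,911.6675…
Penalty: 17 × 0.75% × R$25,120.30 = R$3,202.84…
Final settlement = outstanding balance + penalty = R$19,911.6675… + R$3,202.84… = R$23,114.51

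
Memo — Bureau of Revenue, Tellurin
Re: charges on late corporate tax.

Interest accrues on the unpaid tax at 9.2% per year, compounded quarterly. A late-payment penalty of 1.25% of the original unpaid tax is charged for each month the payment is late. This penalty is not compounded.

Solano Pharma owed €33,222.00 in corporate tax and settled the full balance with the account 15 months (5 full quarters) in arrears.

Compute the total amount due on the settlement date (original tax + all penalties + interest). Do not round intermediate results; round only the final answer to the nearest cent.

€43,451.49

Late-payment penalty: 15 × 1.25% × €33,222.00 = €6,229.13…
Interest (9.2%/yr ÷ 4 = 2.3%/quarter): €33,222.00 × ((1 + 0.023)^5 − 1) = €4,000.3632…
Total = €33,222.00 + €6,229.1250 + €4,000.3632… = €43,451.49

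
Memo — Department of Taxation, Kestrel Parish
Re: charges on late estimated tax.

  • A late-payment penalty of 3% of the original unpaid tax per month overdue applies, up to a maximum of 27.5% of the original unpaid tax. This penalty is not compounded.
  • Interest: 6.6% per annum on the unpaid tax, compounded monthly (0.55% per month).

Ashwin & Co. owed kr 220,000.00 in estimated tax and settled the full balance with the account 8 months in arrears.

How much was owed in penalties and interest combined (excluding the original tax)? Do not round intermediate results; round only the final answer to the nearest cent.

kr 62,668.40

Penalty: 8 × 3% × kr 220,000.00 = kr 52,800.00 (below the 27.5% cap of kr 60,500.00)
Interest: kr 220,000.00 × ((1 + 0.0055)^8 − 1) = kr 220,000.00 × 0.0448564… = kr 9,868.4039…
Penalties + interest = kr 52,800.0000 + kr 9,868.4039… = kr 62,668.40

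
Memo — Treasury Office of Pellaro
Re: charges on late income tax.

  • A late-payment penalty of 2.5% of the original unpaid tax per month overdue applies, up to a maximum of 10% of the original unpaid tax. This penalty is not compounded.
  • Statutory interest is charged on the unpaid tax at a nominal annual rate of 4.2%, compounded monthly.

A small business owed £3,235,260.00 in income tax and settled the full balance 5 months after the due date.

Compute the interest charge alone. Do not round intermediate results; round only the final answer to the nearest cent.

£57,014.76

Interest (4.2%/yr ÷ 12 = 0.35%/month): £3,235,260.00 × ((1 + 0.0035)^5 − 1) = £57,014.7589…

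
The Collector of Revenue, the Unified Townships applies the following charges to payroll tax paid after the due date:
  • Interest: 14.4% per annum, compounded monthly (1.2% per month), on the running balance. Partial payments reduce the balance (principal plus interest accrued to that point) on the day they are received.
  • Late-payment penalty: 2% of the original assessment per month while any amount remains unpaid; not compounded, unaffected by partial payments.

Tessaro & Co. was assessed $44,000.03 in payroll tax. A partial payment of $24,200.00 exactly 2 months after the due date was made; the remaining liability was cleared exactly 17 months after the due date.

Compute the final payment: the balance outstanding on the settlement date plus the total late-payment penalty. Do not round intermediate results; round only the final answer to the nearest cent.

Balance at month 2: $44,000.0300 × (1 + 0.012)^2 = $45,062.3667…
After $24,200.00 payment: $45,062.3667… − $24,200.00 = $20,862.3667…
Balance at month 17: $20,862.3667… × (1 + 0.012)^15 = $24,950.0410…
Penalty: 17 × 2% × $44,000.03 = $14,960.01…
Final settlement = outstanding balance + penalty = $24,950.0410… + $14,960.01… = $39,910.05

$39,910.05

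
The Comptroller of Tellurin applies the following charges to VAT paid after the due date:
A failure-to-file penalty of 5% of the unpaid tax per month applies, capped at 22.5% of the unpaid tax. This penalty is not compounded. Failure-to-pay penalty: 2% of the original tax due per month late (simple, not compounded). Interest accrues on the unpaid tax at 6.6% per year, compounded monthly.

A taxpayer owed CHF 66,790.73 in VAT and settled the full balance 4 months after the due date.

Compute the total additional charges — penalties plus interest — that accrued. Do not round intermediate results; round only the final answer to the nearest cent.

CHF 20,182.97

Failure-to-file: 4 × 5% × CHF 66,790.73 = CHF 13,358.15… (under the 22.5% cap)
Failure-to-pay penalty: 4 × 2% × CHF 66,790.73 = CHF 5,343.26…
Interest (6.6%/yr ÷ 12 = 0.55%/month): CHF 66,790.73 × ((1 + 0.0055)^4 − 1) = CHF 1,481.5631…
Penalties + interest = CHF 18,701.4044 + CHF 1,481.5631… = CHF 20,182.97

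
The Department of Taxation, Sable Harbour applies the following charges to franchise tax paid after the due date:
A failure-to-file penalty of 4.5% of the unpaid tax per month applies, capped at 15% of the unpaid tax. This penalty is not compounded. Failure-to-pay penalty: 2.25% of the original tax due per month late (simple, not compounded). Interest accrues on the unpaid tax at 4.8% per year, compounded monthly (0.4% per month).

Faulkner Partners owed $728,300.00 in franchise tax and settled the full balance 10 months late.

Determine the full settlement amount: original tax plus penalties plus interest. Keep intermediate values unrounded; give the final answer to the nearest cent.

Failure-to-file: 10 × 4.5% × $728,300.00 = $327,735.00, capped at 15% × $728,300.00 = $109,245.00
Failure-to-pay penalty: 10 × 2.25% × $728,300.00 = $163,867.50
Interest: $728,300.00 × ((1 + 0.004)^10 − 1) = $728,300.00 × 0.0407277… = $29,662.0087…
Total = $728,300.00 + $273,112.5000 + $29,662.0087… = $1,031,074.51

$1,031,074.51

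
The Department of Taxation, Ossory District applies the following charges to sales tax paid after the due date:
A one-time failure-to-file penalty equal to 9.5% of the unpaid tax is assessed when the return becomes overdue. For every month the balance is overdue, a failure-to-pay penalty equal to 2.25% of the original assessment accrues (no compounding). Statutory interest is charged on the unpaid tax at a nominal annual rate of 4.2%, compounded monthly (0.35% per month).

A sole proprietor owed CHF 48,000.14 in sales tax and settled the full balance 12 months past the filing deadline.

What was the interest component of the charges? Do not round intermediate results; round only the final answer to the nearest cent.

Interest: CHF 48,000.14 × ((1 + 0.0035)^12 − 1) = CHF 48,000.14 × 0.0428180… = CHF 2,055.2703…

CHF 2,055.27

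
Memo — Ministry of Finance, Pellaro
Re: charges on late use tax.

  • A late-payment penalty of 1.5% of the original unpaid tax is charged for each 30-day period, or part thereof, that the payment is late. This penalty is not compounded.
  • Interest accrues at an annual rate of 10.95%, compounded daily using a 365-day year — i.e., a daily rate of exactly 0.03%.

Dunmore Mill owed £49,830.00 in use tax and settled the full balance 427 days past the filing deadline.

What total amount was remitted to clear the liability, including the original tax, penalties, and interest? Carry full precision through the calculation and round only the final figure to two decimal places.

£67,850.76

Penalty periods: ⌈427/30⌉ = 15; penalty = 15 × 1.5% × £49,830.00 = £11,211.75
Interest: £49,830.00 × ((1 + 0.0003)^427 − 1) = £49,830.00 × 0.13664483… = £6,809.0117…
Total = £49,830.00 + £11,211.7500 + £6,809.0117… = £67,850.76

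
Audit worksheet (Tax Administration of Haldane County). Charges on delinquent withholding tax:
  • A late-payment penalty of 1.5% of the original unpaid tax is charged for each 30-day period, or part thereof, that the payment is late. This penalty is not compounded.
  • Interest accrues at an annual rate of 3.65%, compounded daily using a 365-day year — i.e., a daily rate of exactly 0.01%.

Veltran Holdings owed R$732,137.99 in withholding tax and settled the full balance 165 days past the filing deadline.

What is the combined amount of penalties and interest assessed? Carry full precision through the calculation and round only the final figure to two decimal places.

R$78,072.29

Penalty periods: ⌈165/30⌉ = 6; penalty = 6 × 1.5% × R$732,137.99 = R$65,892.42…
Interest: R$732,137.99 × ((1 + 0.0001)^165 − 1) = R$732,137.99 × 0.01663604… = R$12,179.8755…
Penalties + interest = R$65,892.4191 + R$12,179.8755… = R$78,072.29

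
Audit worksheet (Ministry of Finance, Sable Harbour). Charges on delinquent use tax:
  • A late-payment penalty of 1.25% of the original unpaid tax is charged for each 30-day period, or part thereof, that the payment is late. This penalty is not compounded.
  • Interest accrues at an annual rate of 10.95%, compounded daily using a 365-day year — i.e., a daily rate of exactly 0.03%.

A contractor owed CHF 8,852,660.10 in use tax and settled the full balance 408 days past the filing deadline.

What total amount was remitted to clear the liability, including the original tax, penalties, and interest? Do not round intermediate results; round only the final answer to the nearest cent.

CHF 11,554,362.25

Penalty periods: ⌈408/30⌉ = 14; penalty = 14 × 1.25% × CHF 8,852,660.10 = CHF 1,549,215.52…
Interest: CHF 8,852,660.10 × ((1 + 0.0003)^408 − 1) = CHF 8,852,660.10 × 0.13018535… = CHF 1,152,486.6320…
Total = CHF 8,852,660.10 + CHF 1,549,215.5175 + CHF 1,152,486.6320… = CHF 11,554,362.25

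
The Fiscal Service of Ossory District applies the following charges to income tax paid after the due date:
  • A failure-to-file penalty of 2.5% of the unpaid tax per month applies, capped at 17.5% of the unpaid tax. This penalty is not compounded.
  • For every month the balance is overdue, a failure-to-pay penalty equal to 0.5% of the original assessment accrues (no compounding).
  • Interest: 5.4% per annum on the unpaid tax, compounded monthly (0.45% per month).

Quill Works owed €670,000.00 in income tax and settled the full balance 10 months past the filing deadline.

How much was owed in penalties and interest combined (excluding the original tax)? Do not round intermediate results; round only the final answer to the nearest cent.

Failure-to-file: 10 × 2.5% × €670,000.00 = €167,500.00, capped at 17.5% × €670,000.00 = €117,250.00
Failure-to-pay penalty = 0.5% × €670,000.00 × 10 mo = €33,500.00
Interest: €670,000.00 × ((1 + 0.0045)^10 − 1) = €670,000.00 × 0.0459223… = €30,767.9220…
Penalties + interest = €150,750.0000 + €30,767.9220… = €181,517.92

€181,517.92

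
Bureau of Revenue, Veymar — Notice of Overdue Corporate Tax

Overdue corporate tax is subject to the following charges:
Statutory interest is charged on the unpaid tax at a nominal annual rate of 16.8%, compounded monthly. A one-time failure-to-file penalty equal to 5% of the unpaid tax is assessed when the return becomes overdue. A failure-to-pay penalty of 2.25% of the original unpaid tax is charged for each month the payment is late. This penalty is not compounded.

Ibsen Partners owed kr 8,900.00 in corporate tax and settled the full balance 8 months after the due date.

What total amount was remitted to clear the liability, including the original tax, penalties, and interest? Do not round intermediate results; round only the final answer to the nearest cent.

Failure-to-file penalty: 5% × kr 8,900.00 = kr 445.00
Failure-to-pay penalty = 2.25% × kr 8,900.00 × 8 mo = kr 1,602.00
Interest (16.8%/yr ÷ 12 = 1.4%/month): kr 8,900.00 × ((1 + 0.014)^8 − 1) = kr 1,047.0350…
Total = kr 8,900.00 + kr 2,047.0000 + kr 1,047.0350… = kr 11,994.04

kr 11,994.04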